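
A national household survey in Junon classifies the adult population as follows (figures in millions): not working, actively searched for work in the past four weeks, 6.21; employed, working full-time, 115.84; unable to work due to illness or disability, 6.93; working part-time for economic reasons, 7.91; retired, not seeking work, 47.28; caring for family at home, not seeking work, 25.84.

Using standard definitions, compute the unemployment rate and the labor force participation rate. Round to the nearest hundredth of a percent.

Employed = 115.84 + 7.91 = 123.75 million (anyone who worked, including part-time for economic reasons, counts as employed).
Unemployed = 6.21 million.
Labor force = 123.75 + 6.21 = 129.96 million.
Not in labor force = 6.93 + 47.28 + 25.84 = 80.05 million (those not working and not actively searching are outside the labor force).
Civilian working-age population = 129.96 + 80.05 = 210.01 million.
Unemployment rate = 6.21 / 129.96 = 4.78%.
Labor force participation rate = 129.96 / 210.01 = 61.88%.

Unemployment rate ≈ 4.78%; labor force participation rate ≈ 61.88%.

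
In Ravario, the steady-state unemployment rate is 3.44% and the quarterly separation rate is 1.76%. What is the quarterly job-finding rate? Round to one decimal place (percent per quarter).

Job-finding rate ≈ 49.4% per quarter.

From u* = s/(s+f): f = s·(1−u)/u.
f = 1.76 × (1 − 0.0344) / 0.0344 = 1.6995 / 0.0344 ≈ 49.4% per quarter.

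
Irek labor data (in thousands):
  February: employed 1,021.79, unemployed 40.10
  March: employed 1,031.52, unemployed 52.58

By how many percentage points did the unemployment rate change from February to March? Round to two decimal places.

February: labor force = 1,021.79 + 40.10 = 1,061.89; u = 40.10/1,061.89 = 3.78%.
March: labor force = 1,031.52 + 52.58 = 1,084.10; u = 52.58/1,084.10 = 4.85%.
Change = 4.85% − 3.78% = +1.07 pp.

The unemployment rate changed by +1.07 percentage points.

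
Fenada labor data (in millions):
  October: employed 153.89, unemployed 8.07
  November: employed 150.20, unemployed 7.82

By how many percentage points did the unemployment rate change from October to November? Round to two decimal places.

October: labor force = 153.89 + 8.07 = 161.96; u = 8.07/161.96 = 4.98%.
November: labor force = 150.20 + 7.82 = 158.02; u = 7.82/158.02 = 4.95%.
Change = 4.95% − 4.98% = −0.03 pp.

The unemployment rate changed by −0.03 percentage points.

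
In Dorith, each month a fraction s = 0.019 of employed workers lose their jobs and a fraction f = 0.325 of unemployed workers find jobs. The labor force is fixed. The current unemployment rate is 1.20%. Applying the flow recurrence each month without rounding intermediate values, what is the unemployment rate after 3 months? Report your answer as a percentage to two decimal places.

With a fixed labor force, u_{t+1} = u_t + s·(1−u_t) − f·u_t = u_t·(1−s−f) + s.
Here 1−s−f = 0.656 and s = 0.019.
u_1 = 0.012000 × 0.656 + 0.019 = 0.026872.
u_2 = 0.026872 × 0.656 + 0.019 = 0.036628.
u_3 = 0.036628 × 0.656 + 0.019 = 0.043028.

Unemployment rate after three months ≈ 4.30%.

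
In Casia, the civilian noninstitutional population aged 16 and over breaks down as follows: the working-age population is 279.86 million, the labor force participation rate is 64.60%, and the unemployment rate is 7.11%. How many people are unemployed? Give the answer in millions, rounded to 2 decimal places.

Labor force = 0.6460 × 279.86 = 180.79 million.
Unemployed = 0.0711 × 180.79 ≈ 12.85 million.

About 12.85 million are unemployed.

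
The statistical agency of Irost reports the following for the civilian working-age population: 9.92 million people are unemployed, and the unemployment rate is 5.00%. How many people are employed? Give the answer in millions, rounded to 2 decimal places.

About 188.48 million are employed.

Labor force = U / u = 9.92 / 0.0500 ≈ 198.40 million.
Employed = labor force − unemployed = 198.40 − 9.92 = 188.48 million.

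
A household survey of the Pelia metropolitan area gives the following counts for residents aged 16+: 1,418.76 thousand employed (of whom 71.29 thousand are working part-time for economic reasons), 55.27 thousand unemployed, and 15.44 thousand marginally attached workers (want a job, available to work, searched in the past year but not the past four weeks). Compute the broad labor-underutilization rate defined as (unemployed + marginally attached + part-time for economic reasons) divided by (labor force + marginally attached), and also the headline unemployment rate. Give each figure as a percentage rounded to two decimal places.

Labor force = 1,418.76 + 55.27 = 1,474.03 thousand.
Numerator = 55.27 + 15.44 + 71.29 = 142.00 thousand.
Denominator = 1,474.03 + 15.44 = 1,489.47 thousand.
Broad rate = 142.00 / 1,489.47 = 9.53%.
Headline unemployment rate = 55.27 / 1,474.03 = 3.75%.

Broad underutilization rate ≈ 9.53%; headline unemployment rate ≈ 3.75%.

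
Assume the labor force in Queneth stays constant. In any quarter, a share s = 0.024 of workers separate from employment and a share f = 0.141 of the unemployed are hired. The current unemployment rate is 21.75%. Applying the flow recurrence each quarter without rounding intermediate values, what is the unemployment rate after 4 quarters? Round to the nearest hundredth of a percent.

Unemployment rate after four quarters ≈ 18.05%.

With a fixed labor force, u_{t+1} = u_t + s·(1−u_t) − f·u_t = u_t·(1−s−f) + s.
Here 1−s−f = 0.835 and s = 0.024.
u_1 = 0.217500 × 0.835 + 0.024 = 0.205612.
u_2 = 0.205612 × 0.835 + 0.024 = 0.195686.
u_3 = 0.195686 × 0.835 + 0.024 = 0.187398.
u_4 = 0.187398 × 0.835 + 0.024 = 0.180477.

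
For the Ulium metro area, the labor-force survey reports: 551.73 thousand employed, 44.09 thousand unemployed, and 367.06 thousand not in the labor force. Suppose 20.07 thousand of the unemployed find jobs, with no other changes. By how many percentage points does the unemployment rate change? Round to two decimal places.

Initially, labor force = 551.73 + 44.09 = 595.82 thousand, so u = 44.09/595.82 = 7.40%.
After the change, unemployed falls and employed rises by 20.07; labor force unchanged → E = 571.80, U = 24.02, labor force = 595.82 thousand.
New unemployment rate = 24.02 / 595.82 = 4.03%.
Change = 4.03% − 7.40% = −3.37 percentage points.

The unemployment rate changes by −3.37 percentage points.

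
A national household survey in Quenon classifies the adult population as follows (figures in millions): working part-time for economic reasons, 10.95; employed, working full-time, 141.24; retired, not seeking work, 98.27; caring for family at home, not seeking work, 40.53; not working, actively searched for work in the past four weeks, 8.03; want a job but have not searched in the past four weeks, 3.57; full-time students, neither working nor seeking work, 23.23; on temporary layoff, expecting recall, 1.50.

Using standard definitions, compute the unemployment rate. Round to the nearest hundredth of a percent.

Unemployment rate ≈ 5.89%.

Employed = 10.95 + 141.24 = 152.19 million (anyone who worked, including part-time for economic reasons, counts as employed).
Unemployed = 8.03 + 1.50 = 9.53 million (jobless and actively searching, or on temporary layoff).
Labor force = 152.19 + 9.53 = 161.72 million.
Unemployment rate = 9.53 / 161.72 = 5.89%.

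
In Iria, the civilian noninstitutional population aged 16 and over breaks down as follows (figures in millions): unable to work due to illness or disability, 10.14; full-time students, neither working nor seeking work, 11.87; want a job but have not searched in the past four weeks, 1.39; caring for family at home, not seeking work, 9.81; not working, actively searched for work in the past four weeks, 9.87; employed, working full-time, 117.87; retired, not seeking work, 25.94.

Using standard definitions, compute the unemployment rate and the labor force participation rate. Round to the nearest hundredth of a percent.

Employed = 117.87 million.
Unemployed = 9.87 million.
Labor force = 117.87 + 9.87 = 127.74 million.
Not in labor force = 10.14 + 11.87 + 1.39 + 9.81 + 25.94 = 59.15 million (those not working and not actively searching are outside the labor force — including those who want a job but have given up searching).
Civilian working-age population = 127.74 + 59.15 = 186.89 million.
Unemployment rate = 9.87 / 127.74 = 7.73%.
Labor force participation rate = 127.74 / 186.89 = 68.35%.

Unemployment rate ≈ 7.73%; labor force participation rate ≈ 68.35%.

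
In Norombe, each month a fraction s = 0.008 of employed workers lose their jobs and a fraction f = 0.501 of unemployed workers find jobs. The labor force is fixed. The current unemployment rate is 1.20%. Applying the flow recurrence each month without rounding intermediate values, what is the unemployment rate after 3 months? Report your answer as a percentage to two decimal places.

With a fixed labor force, u_{t+1} = u_t + s·(1−u_t) − f·u_t = u_t·(1−s−f) + s.
Here 1−s−f = 0.491 and s = 0.008.
u_1 = 0.012000 × 0.491 + 0.008 = 0.013892.
u_2 = 0.013892 × 0.491 + 0.008 = 0.014821.
u_3 = 0.014821 × 0.491 + 0.008 = 0.015277.

Unemployment rate after three months ≈ 1.53%.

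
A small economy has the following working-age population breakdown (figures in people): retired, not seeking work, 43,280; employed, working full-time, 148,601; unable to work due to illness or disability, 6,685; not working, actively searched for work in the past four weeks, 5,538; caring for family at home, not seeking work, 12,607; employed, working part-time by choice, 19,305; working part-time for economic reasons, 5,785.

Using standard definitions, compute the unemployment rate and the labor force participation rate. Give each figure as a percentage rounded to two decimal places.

Unemployment rate ≈ 3.09%; labor force participation rate ≈ 74.12%.

Employed = 148,601 + 19,305 + 5,785 = 173,691 (anyone who worked, including part-time for economic reasons, counts as employed).
Unemployed = 5,538.
Labor force = 173,691 + 5,538 = 179,229.
Not in labor force = 43,280 + 6,685 + 12,607 = 62,572 (those not working and not actively searching are outside the labor force).
Civilian working-age population = 179,229 + 62,572 = 241,801.
Unemployment rate = 5,538 / 179,229 = 3.09%.
Labor force participation rate = 179,229 / 241,801 = 74.12%.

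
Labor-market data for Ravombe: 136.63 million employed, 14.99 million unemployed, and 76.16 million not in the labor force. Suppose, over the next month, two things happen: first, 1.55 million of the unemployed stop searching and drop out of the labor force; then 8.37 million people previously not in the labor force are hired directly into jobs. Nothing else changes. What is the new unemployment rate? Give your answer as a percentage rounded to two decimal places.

New unemployment rate ≈ 8.48%.

Initially, labor force = 136.63 + 14.99 = 151.62 million, so u = 14.99/151.62 = 9.89%.
After the first change, unemployed and labor force both fall by 1.55 → E = 136.63, U = 13.44, labor force = 150.07 million.
After the second change, employed and labor force both rise by 8.37; unemployed unchanged → E = 145.00, U = 13.44, labor force = 158.44 million.
New unemployment rate = 13.44 / 158.44 = 8.48%.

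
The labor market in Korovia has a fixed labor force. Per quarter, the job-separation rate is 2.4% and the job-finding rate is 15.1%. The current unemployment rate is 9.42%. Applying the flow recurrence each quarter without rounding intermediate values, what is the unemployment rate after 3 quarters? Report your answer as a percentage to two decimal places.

Unemployment rate after three quarters ≈ 11.30%.

With a fixed labor force, u_{t+1} = u_t + s·(1−u_t) − f·u_t = u_t·(1−s−f) + s.
Here 1−s−f = 0.825 and s = 0.024.
u_1 = 0.094200 × 0.825 + 0.024 = 0.101715.
u_2 = 0.101715 × 0.825 + 0.024 = 0.107915.
u_3 = 0.107915 × 0.825 + 0.024 = 0.113030.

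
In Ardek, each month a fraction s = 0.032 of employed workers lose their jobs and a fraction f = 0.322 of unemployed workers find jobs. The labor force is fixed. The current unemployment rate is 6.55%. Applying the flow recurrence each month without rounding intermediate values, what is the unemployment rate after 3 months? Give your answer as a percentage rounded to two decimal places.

With a fixed labor force, u_{t+1} = u_t + s·(1−u_t) − f·u_t = u_t·(1−s−f) + s.
Here 1−s−f = 0.646 and s = 0.032.
u_1 = 0.065500 × 0.646 + 0.032 = 0.074313.
u_2 = 0.074313 × 0.646 + 0.032 = 0.080006.
u_3 = 0.080006 × 0.646 + 0.032 = 0.083684.

Unemployment rate after three months ≈ 8.37%.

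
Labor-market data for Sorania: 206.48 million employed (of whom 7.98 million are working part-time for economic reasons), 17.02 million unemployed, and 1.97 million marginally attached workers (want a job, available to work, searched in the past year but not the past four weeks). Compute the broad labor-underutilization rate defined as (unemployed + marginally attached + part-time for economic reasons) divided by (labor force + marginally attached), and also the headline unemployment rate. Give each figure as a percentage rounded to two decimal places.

Broad underutilization rate ≈ 11.96%; headline unemployment rate ≈ 7.62%.

Labor force = 206.48 + 17.02 = 223.50 million.
Numerator = 17.02 + 1.97 + 7.98 = 26.97 million.
Denominator = 223.50 + 1.97 = 225.47 million.
Broad rate = 26.97 / 225.47 = 11.96%.
Headline unemployment rate = 17.02 / 223.50 = 7.62%.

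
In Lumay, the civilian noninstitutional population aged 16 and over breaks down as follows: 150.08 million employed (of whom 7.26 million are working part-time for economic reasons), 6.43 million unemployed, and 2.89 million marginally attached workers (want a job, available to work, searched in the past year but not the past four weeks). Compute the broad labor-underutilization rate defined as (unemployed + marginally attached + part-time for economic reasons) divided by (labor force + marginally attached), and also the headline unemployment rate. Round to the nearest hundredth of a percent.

Broad underutilization rate ≈ 10.40%; headline unemployment rate ≈ 4.11%.

Labor force = 150.08 + 6.43 = 156.51 million.
Numerator = 6.43 + 2.89 + 7.26 = 16.58 million.
Denominator = 156.51 + 2.89 = 159.40 million.
Broad rate = 16.58 / 159.40 = 10.40%.
Headline unemployment rate = 6.43 / 156.51 = 4.11%.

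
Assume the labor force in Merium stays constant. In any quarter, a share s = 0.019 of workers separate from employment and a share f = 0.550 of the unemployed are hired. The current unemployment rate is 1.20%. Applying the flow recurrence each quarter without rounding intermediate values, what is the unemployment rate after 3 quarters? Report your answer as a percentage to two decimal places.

With a fixed labor force, u_{t+1} = u_t + s·(1−u_t) − f·u_t = u_t·(1−s−f) + s.
Here 1−s−f = 0.431 and s = 0.019.
u_1 = 0.012000 × 0.431 + 0.019 = 0.024172.
u_2 = 0.024172 × 0.431 + 0.019 = 0.029418.
u_3 = 0.029418 × 0.431 + 0.019 = 0.031679.

Unemployment rate after three quarters ≈ 3.17%.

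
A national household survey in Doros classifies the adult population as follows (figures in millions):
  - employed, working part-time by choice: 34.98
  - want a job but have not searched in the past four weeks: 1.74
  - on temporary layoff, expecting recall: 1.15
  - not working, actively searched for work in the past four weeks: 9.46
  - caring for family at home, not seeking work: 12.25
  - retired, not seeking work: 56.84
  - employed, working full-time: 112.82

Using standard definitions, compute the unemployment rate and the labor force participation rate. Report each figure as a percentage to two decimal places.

Employed = 34.98 + 112.82 = 147.80 million.
Unemployed = 1.15 + 9.46 = 10.61 million (jobless and actively searching, or on temporary layoff).
Labor force = 147.80 + 10.61 = 158.41 million.
Not in labor force = 1.74 + 12.25 + 56.84 = 70.83 million (those not working and not actively searching are outside the labor force — including those who want a job but have given up searching).
Civilian working-age population = 158.41 + 70.83 = 229.24 million.
Unemployment rate = 10.61 / 158.41 = 6.70%.
Labor force participation rate = 158.41 / 229.24 = 69.10%.

Unemployment rate ≈ 6.70%; labor force participation rate ≈ 69.10%.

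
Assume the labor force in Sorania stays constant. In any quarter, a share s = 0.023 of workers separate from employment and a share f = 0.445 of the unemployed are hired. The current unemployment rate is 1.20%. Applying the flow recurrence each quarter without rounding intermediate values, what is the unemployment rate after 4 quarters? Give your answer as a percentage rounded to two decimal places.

Unemployment rate after four quarters ≈ 4.62%.

With a fixed labor force, u_{t+1} = u_t + s·(1−u_t) − f·u_t = u_t·(1−s−f) + s.
Here 1−s−f = 0.532 and s = 0.023.
u_1 = 0.012000 × 0.532 + 0.023 = 0.029384.
u_2 = 0.029384 × 0.532 + 0.023 = 0.038632.
u_3 = 0.038632 × 0.532 + 0.023 = 0.043552.
u_4 = 0.043552 × 0.532 + 0.023 = 0.046170.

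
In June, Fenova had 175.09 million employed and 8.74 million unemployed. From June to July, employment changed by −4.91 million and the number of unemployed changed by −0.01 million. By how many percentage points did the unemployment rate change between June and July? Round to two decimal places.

June: labor force = 175.09 + 8.74 = 183.83; u = 8.74/183.83 = 4.75%.
July: labor force = 170.18 + 8.73 = 178.91; u = 8.73/178.91 = 4.88%.
Change = 4.88% − 4.75% = +0.13 pp.

The unemployment rate changed by +0.13 percentage points.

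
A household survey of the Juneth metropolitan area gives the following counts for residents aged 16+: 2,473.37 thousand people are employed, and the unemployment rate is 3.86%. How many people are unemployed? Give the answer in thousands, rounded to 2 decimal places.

About 99.31 thousand are unemployed.

Let U be the number unemployed. The labor force is E + U, and U/(E+U) = 0.0386.
So U = 0.0386 × 2,473.37 / (1 − 0.0386) = 95.4721 / 0.9614 ≈ 99.31 thousand.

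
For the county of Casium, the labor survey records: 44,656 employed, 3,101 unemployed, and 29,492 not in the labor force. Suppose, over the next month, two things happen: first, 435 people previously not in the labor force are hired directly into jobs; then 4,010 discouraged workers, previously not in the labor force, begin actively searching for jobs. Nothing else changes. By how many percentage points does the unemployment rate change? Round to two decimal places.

Initially, labor force = 44,656 + 3,101 = 47,757, so u = 3,101/47,757 = 6.49%.
After the first change, employed and labor force both rise by 435; unemployed unchanged → E = 45,091, U = 3,101, labor force = 48,192.
After the second change, unemployed and labor force both rise by 4,010 → E = 45,091, U = 7,111, labor force = 52,202.
New unemployment rate = 7,111 / 52,202 = 13.62%.
Change = 13.62% − 6.49% = +7.13 percentage points.

The unemployment rate changes by +7.13 percentage points.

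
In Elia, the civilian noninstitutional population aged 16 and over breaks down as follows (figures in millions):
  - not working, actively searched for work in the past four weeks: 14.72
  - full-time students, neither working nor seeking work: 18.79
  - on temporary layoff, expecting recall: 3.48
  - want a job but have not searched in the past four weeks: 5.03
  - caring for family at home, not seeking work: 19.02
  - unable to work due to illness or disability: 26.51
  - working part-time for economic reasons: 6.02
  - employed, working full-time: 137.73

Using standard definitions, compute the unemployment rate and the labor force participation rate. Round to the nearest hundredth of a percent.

Unemployment rate ≈ 11.24%; labor force participation rate ≈ 70.02%.

Employed = 6.02 + 137.73 = 143.75 million (anyone who worked, including part-time for economic reasons, counts as employed).
Unemployed = 14.72 + 3.48 = 18.20 million (jobless and actively searching, or on temporary layoff).
Labor force = 143.75 + 18.20 = 161.95 million.
Not in labor force = 18.79 + 5.03 + 19.02 + 26.51 = 69.35 million (those not working and not actively searching are outside the labor force — including those who want a job but have given up searching).
Civilian working-age population = 161.95 + 69.35 = 231.30 million.
Unemployment rate = 18.20 / 161.95 = 11.24%.
Labor force participation rate = 161.95 / 231.30 = 70.02%.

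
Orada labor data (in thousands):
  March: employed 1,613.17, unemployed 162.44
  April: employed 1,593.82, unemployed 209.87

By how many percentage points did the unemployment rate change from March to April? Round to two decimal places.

The unemployment rate changed by +2.49 percentage points.

March: labor force = 1,613.17 + 162.44 = 1,775.61; u = 162.44/1,775.61 = 9.15%.
April: labor force = 1,593.82 + 209.87 = 1,803.69; u = 209.87/1,803.69 = 11.64%.
Change = 11.64% − 9.15% = +2.49 pp.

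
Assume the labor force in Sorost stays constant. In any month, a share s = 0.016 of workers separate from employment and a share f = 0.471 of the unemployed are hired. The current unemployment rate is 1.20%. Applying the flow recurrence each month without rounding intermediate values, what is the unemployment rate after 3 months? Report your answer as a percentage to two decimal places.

With a fixed labor force, u_{t+1} = u_t + s·(1−u_t) − f·u_t = u_t·(1−s−f) + s.
Here 1−s−f = 0.513 and s = 0.016.
u_1 = 0.012000 × 0.513 + 0.016 = 0.022156.
u_2 = 0.022156 × 0.513 + 0.016 = 0.027366.
u_3 = 0.027366 × 0.513 + 0.016 = 0.030039.

Unemployment rate after three months ≈ 3.00%.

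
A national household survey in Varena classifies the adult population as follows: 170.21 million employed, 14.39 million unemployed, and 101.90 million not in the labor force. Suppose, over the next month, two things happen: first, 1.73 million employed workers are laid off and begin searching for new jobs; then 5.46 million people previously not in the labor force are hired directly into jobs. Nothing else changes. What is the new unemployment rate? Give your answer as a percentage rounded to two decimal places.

Initially, labor force = 170.21 + 14.39 = 184.60 million, so u = 14.39/184.60 = 7.80%.
After the first change, employed falls and unemployed rises by 1.73; labor force unchanged → E = 168.48, U = 16.12, labor force = 184.60 million.
After the second change, employed and labor force both rise by 5.46; unemployed unchanged → E = 173.94, U = 16.12, labor force = 190.06 million.
New unemployment rate = 16.12 / 190.06 = 8.48%.

New unemployment rate ≈ 8.48%.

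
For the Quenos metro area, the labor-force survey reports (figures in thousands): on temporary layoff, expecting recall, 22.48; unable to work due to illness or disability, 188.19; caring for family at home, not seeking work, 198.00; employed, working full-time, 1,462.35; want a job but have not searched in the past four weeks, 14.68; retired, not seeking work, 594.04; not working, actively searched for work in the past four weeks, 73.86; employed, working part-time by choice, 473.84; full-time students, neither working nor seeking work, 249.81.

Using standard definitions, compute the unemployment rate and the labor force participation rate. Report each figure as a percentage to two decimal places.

Unemployment rate ≈ 4.74%; labor force participation rate ≈ 62.02%.

Employed = 1,462.35 + 473.84 = 1,936.19 thousand.
Unemployed = 22.48 + 73.86 = 96.34 thousand (jobless and actively searching, or on temporary layoff).
Labor force = 1,936.19 + 96.34 = 2,032.53 thousand.
Not in labor force = 188.19 + 198.00 + 14.68 + 594.04 + 249.81 = 1,244.72 thousand (those not working and not actively searching are outside the labor force — including those who want a job but have given up searching).
Civilian working-age population = 2,032.53 + 1,244.72 = 3,277.25 thousand.
Unemployment rate = 96.34 / 2,032.53 = 4.74%.
Labor force participation rate = 2,032.53 / 3,277.25 = 62.02%.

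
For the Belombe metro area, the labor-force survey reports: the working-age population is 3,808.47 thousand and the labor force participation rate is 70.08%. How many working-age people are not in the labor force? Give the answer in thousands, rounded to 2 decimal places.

About 1,139.49 thousand are not in the labor force.

Share not in the labor force = 1 − 0.7008 = 0.2992.
Not in labor force = 0.2992 × 3,808.47 ≈ 1,139.49 thousand.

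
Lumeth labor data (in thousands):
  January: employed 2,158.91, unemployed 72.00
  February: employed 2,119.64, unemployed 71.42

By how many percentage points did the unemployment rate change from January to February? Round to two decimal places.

January: labor force = 2,158.91 + 72.00 = 2,230.91; u = 72.00/2,230.91 = 3.23%.
February: labor force = 2,119.64 + 71.42 = 2,191.06; u = 71.42/2,191.06 = 3.26%.
Change = 3.26% − 3.23% = +0.03 pp.

The unemployment rate changed by +0.03 percentage points.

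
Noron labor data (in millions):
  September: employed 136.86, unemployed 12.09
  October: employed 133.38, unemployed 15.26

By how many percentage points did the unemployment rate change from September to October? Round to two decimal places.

The unemployment rate changed by +2.15 percentage points.

September: labor force = 136.86 + 12.09 = 148.95; u = 12.09/148.95 = 8.12%.
October: labor force = 133.38 + 15.26 = 148.64; u = 15.26/148.64 = 10.27%.
Change = 10.27% − 8.12% = +2.15 pp.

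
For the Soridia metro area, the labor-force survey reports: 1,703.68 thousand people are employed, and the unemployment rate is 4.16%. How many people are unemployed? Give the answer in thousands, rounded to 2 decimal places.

About 73.95 thousand are unemployed.

Let U be the number unemployed. The labor force is E + U, and U/(E+U) = 0.0416.
So U = 0.0416 × 1,703.68 / (1 − 0.0416) = 70.8731 / 0.9584 ≈ 73.95 thousand.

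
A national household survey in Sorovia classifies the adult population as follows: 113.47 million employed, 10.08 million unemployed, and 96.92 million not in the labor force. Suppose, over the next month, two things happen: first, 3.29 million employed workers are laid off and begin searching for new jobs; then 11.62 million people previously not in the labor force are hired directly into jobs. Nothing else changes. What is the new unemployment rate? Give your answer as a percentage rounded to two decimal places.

New unemployment rate ≈ 9.89%.

Initially, labor force = 113.47 + 10.08 = 123.55 million, so u = 10.08/123.55 = 8.16%.
After the first change, employed falls and unemployed rises by 3.29; labor force unchanged → E = 110.18, U = 13.37, labor force = 123.55 million.
After the second change, employed and labor force both rise by 11.62; unemployed unchanged → E = 121.80, U = 13.37, labor force = 135.17 million.
New unemployment rate = 13.37 / 135.17 = 9.89%.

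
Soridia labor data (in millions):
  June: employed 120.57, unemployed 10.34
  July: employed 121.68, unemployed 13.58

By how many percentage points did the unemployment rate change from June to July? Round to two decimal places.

June: labor force = 120.57 + 10.34 = 130.91; u = 10.34/130.91 = 7.90%.
July: labor force = 121.68 + 13.58 = 135.26; u = 13.58/135.26 = 10.04%.
Change = 10.04% − 7.90% = +2.14 pp.

The unemployment rate changed by +2.14 percentage points.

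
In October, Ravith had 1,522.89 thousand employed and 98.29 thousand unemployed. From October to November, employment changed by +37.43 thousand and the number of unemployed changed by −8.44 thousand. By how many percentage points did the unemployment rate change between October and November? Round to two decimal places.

October: labor force = 1,522.89 + 98.29 = 1,621.18; u = 98.29/1,621.18 = 6.06%.
November: labor force = 1,560.32 + 89.85 = 1,650.17; u = 89.85/1,650.17 = 5.44%.
Change = 5.44% − 6.06% = −0.62 pp.

The unemployment rate changed by −0.62 percentage points.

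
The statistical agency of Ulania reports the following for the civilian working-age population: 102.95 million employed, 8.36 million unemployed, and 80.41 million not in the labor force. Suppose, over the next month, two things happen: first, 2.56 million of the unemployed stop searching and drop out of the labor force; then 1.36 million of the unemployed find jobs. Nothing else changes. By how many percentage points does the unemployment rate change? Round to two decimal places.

The unemployment rate changes by −3.43 percentage points.

Initially, labor force = 102.95 + 8.36 = 111.31 million, so u = 8.36/111.31 = 7.51%.
After the first change, unemployed and labor force both fall by 2.56 → E = 102.95, U = 5.80, labor force = 108.75 million.
After the second change, unemployed falls and employed rises by 1.36; labor force unchanged → E = 104.31, U = 4.44, labor force = 108.75 million.
New unemployment rate = 4.44 / 108.75 = 4.08%.
Change = 4.08% − 7.51% = −3.43 percentage points.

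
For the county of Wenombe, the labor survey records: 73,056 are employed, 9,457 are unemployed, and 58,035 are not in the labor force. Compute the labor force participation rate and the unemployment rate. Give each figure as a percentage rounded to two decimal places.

Labor force = employed + unemployed = 73,056 + 9,457 = 82,513.
Working-age population = 82,513 + 58,035 = 140,548.
Unemployment rate = 9,457 / 82,513 = 11.46%.
Labor force participation rate = 82,513 / 140,548 = 58.71%.

Labor force participation rate ≈ 58.71%; unemployment rate ≈ 11.46%.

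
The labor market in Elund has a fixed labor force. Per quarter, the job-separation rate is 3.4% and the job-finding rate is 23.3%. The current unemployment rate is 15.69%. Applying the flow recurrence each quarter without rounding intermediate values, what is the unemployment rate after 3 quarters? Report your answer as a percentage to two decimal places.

With a fixed labor force, u_{t+1} = u_t + s·(1−u_t) − f·u_t = u_t·(1−s−f) + s.
Here 1−s−f = 0.733 and s = 0.034.
u_1 = 0.156900 × 0.733 + 0.034 = 0.149008.
u_2 = 0.149008 × 0.733 + 0.034 = 0.143223.
u_3 = 0.143223 × 0.733 + 0.034 = 0.138982.

Unemployment rate after three quarters ≈ 13.90%.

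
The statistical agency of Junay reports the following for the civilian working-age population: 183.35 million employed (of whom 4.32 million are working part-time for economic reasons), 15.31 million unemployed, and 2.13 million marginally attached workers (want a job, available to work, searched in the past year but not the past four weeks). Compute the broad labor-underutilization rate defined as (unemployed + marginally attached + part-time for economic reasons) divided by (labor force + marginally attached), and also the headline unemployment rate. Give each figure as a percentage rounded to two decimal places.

Broad underutilization rate ≈ 10.84%; headline unemployment rate ≈ 7.71%.

Labor force = 183.35 + 15.31 = 198.66 million.
Numerator = 15.31 + 2.13 + 4.32 = 21.76 million.
Denominator = 198.66 + 2.13 = 200.79 million.
Broad rate = 21.76 / 200.79 = 10.84%.
Headline unemployment rate = 15.31 / 198.66 = 7.71%.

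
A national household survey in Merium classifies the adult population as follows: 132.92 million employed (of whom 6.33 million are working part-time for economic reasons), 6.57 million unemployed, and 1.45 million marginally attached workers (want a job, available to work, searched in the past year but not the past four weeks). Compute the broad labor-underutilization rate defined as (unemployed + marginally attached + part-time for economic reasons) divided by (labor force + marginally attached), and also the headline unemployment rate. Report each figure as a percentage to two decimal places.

Broad underutilization rate ≈ 10.18%; headline unemployment rate ≈ 4.71%.

Labor force = 132.92 + 6.57 = 139.49 million.
Numerator = 6.57 + 1.45 + 6.33 = 14.35 million.
Denominator = 139.49 + 1.45 = 140.94 million.
Broad rate = 14.35 / 140.94 = 10.18%.
Headline unemployment rate = 6.57 / 139.49 = 4.71%.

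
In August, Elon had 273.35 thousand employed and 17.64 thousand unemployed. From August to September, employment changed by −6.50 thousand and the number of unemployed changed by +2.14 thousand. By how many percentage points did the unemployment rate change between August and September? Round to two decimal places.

The unemployment rate changed by +0.84 percentage points.

August: labor force = 273.35 + 17.64 = 290.99; u = 17.64/290.99 = 6.06%.
September: labor force = 266.85 + 19.78 = 286.63; u = 19.78/286.63 = 6.90%.
Change = 6.90% − 6.06% = +0.84 pp.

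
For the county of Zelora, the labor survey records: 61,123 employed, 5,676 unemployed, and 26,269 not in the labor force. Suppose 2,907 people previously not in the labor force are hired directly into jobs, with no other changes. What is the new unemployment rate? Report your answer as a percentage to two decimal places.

New unemployment rate ≈ 8.14%.

Initially, labor force = 61,123 + 5,676 = 66,799, so u = 5,676/66,799 = 8.50%.
After the change, employed and labor force both rise by 2,907; unemployed unchanged → E = 64,030, U = 5,676, labor force = 69,706.
New unemployment rate = 5,676 / 69,706 = 8.14%.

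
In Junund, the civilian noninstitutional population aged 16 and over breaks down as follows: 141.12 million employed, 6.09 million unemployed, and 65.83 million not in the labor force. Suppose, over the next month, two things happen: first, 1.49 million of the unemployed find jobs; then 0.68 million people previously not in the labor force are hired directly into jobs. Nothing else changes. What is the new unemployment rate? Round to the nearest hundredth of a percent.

New unemployment rate ≈ 3.11%.

Initially, labor force = 141.12 + 6.09 = 147.21 million, so u = 6.09/147.21 = 4.14%.
After the first change, unemployed falls and employed rises by 1.49; labor force unchanged → E = 142.61, U = 4.60, labor force = 147.21 million.
After the second change, employed and labor force both rise by 0.68; unemployed unchanged → E = 143.29, U = 4.60, labor force = 147.89 million.
New unemployment rate = 4.60 / 147.89 = 3.11%.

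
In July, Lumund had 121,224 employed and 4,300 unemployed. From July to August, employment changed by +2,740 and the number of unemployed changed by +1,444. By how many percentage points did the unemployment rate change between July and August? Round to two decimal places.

The unemployment rate changed by +1.00 percentage points.

July: labor force = 121,224 + 4,300 = 125,524; u = 4,300/125,524 = 3.43%.
August: labor force = 123,964 + 5,744 = 129,708; u = 5,744/129,708 = 4.43%.
Change = 4.43% − 3.43% = +1.00 pp.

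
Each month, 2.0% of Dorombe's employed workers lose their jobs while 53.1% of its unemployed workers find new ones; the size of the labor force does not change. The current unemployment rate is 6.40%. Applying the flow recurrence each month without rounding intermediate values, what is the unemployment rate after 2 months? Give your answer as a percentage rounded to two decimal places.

Unemployment rate after two months ≈ 4.19%.

With a fixed labor force, u_{t+1} = u_t + s·(1−u_t) − f·u_t = u_t·(1−s−f) + s.
Here 1−s−f = 0.449 and s = 0.020.
u_1 = 0.064000 × 0.449 + 0.020 = 0.048736.
u_2 = 0.048736 × 0.449 + 0.020 = 0.041882.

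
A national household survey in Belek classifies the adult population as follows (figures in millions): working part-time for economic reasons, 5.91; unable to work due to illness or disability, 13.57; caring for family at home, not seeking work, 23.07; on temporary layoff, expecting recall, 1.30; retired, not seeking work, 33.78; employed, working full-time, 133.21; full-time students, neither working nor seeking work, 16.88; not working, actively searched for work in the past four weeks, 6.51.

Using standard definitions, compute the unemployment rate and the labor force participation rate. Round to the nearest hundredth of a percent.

Unemployment rate ≈ 5.32%; labor force participation rate ≈ 62.73%.

Employed = 5.91 + 133.21 = 139.12 million (anyone who worked, including part-time for economic reasons, counts as employed).
Unemployed = 1.30 + 6.51 = 7.81 million (jobless and actively searching, or on temporary layoff).
Labor force = 139.12 + 7.81 = 146.93 million.
Not in labor force = 13.57 + 23.07 + 33.78 + 16.88 = 87.30 million (those not working and not actively searching are outside the labor force).
Civilian working-age population = 146.93 + 87.30 = 234.23 million.
Unemployment rate = 7.81 / 146.93 = 5.32%.
Labor force participation rate = 146.93 / 234.23 = 62.73%.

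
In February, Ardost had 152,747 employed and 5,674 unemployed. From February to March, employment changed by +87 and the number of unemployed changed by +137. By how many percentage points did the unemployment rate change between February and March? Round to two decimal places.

February: labor force = 152,747 + 5,674 = 158,421; u = 5,674/158,421 = 3.58%.
March: labor force = 152,834 + 5,811 = 158,645; u = 5,811/158,645 = 3.66%.
Change = 3.66% − 3.58% = +0.08 pp.

The unemployment rate changed by +0.08 percentage points.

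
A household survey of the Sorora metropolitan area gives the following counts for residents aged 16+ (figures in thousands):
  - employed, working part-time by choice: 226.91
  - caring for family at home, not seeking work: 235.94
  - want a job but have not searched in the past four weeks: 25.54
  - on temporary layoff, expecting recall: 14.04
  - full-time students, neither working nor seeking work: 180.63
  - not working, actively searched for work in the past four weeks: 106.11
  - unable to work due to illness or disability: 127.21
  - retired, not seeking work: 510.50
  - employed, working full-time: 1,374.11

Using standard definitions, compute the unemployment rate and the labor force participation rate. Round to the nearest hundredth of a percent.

Unemployment rate ≈ 6.98%; labor force participation rate ≈ 61.45%.

Employed = 226.91 + 1,374.11 = 1,601.02 thousand.
Unemployed = 14.04 + 106.11 = 120.15 thousand (jobless and actively searching, or on temporary layoff).
Labor force = 1,601.02 + 120.15 = 1,721.17 thousand.
Not in labor force = 235.94 + 25.54 + 180.63 + 127.21 + 510.50 = 1,079.82 thousand (those not working and not actively searching are outside the labor force — including those who want a job but have given up searching).
Civilian working-age population = 1,721.17 + 1,079.82 = 2,800.99 thousand.
Unemployment rate = 120.15 / 1,721.17 = 6.98%.
Labor force participation rate = 1,721.17 / 2,800.99 = 61.45%.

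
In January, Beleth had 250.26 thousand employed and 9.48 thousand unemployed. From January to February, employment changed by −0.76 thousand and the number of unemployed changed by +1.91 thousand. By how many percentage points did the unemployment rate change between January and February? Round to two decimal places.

January: labor force = 250.26 + 9.48 = 259.74; u = 9.48/259.74 = 3.65%.
February: labor force = 249.50 + 11.39 = 260.89; u = 11.39/260.89 = 4.37%.
Change = 4.37% − 3.65% = +0.72 pp.

The unemployment rate changed by +0.72 percentage points.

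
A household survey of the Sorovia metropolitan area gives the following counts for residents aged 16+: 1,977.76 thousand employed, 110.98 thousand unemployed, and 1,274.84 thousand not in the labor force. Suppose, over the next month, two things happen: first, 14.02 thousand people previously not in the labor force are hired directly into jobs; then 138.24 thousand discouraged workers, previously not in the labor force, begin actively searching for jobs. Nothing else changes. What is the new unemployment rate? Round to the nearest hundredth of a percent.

Initially, labor force = 1,977.76 + 110.98 = 2,088.74 thousand, so u = 110.98/2,088.74 = 5.31%.
After the first change, employed and labor force both rise by 14.02; unemployed unchanged → E = 1,991.78, U = 110.98, labor force = 2,102.76 thousand.
After the second change, unemployed and labor force both rise by 138.24 → E = 1,991.78, U = 249.22, labor force = 2,241.00 thousand.
New unemployment rate = 249.22 / 2,241.00 = 11.12%.

New unemployment rate ≈ 11.12%.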